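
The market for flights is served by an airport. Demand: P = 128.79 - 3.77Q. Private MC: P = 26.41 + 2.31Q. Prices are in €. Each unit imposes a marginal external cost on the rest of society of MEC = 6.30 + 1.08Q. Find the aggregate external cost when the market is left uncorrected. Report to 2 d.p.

Market equilibrium (private): 26.41 + 2.31Q = 128.79 - 3.77Q → Q_m = 16.8388.
Total external cost = ∫₀^{Q_m} (6.30 + 1.08Q) dQ = 6.30×16.8388 + ½×1.08×16.8388² = 259.1988.

€259.20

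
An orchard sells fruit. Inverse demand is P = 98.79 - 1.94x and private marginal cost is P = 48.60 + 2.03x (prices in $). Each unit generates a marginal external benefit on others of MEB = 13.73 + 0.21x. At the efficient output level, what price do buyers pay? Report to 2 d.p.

P = $65.81

Social marginal cost = private MC − MEB = 34.87 + 1.82x.
Set SMC = demand: 34.87 + 1.82x = 98.79 - 1.94x → x* = 17.0000.
Consumer price on the demand curve at x*: 98.79 − 1.94×17.0000 = 65.8100.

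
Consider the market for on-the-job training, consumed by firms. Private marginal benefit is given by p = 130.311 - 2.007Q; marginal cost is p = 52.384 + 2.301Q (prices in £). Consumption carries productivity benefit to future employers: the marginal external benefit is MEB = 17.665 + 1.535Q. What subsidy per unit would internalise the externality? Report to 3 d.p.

subsidy = £70.580 per unit

Social marginal benefit = demand + MEB = 147.976 - 0.472Q.
Set SMB = MC: 147.976 - 0.472Q = 52.384 + 2.301Q → Q* = 34.4724.
The Pigouvian subsidy equals MEB at Q*: 17.665 + 1.535×34.4724 = 70.5801.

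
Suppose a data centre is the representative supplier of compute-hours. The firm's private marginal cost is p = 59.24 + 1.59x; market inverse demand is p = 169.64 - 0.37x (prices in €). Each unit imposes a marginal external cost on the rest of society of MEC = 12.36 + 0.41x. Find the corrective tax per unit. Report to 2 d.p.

tax = €29.32 per unit

Social marginal cost = private MC + MEC = 71.60 + 2.00x.
Set SMC = demand: 71.60 + 2.00x = 169.64 - 0.37x → x* = 41.3671.
The Pigouvian tax equals MEC at x*: 12.36 + 0.41×41.3671 = 29.3205.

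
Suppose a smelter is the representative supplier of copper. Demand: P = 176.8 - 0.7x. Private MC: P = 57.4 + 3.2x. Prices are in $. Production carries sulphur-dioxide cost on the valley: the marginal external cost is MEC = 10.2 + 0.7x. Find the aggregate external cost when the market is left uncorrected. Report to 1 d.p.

$640.3

Market equilibrium (private): 57.4 + 3.2x = 176.8 - 0.7x → x_m = 30.6154.
Total external cost = ∫₀^{x_m} (10.2 + 0.7x) dx = 10.2×30.6154 + ½×0.7×30.6154² = 640.3330.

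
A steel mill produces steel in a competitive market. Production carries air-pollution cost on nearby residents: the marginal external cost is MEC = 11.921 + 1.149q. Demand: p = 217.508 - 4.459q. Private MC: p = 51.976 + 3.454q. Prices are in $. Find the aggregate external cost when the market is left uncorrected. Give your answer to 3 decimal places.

Market equilibrium (private): 51.976 + 3.454q = 217.508 - 4.459q → q_m = 20.9190.
Total external cost = ∫₀^{q_m} (11.921 + 1.149q) dq = 11.921×20.9190 + ½×1.149×20.9190² = 500.7792.

$500.779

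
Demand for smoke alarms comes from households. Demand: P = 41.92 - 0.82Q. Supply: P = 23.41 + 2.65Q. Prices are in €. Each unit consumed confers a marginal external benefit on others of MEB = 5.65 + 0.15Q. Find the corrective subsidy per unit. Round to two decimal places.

Social marginal benefit = demand + MEB = 47.57 - 0.67Q.
Set SMB = MC: 47.57 - 0.67Q = 23.41 + 2.65Q → Q* = 7.2771.
The Pigouvian subsidy equals MEB at Q*: 5.65 + 0.15×7.2771 = 6.7416.

subsidy = €6.74 per unit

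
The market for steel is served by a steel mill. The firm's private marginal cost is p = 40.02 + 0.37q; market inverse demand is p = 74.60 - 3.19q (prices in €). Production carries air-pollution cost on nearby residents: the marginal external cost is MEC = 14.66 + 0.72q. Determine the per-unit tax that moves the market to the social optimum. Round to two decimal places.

Social marginal cost = private MC + MEC = 54.68 + 1.09q.
Set SMC = demand: 54.68 + 1.09q = 74.60 - 3.19q → q* = 4.6542.
The Pigouvian tax equals MEC at q*: 14.66 + 0.72×4.6542 = 18.0110.

tax = €18.01 per unit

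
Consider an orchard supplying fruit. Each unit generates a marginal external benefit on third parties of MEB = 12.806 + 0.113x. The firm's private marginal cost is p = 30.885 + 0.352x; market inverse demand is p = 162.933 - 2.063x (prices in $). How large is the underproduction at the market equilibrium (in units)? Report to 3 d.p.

Market equilibrium (private): 30.885 + 0.352x = 162.933 - 2.063x → x_m = 54.6783.
Social marginal cost = private MC − MEB = 18.079 + 0.239x.
Set SMC = demand: 18.079 + 0.239x = 162.933 - 2.063x → x* = 62.9253.
Gap = |54.6783 − 62.9253| = 8.2470.

8.247 units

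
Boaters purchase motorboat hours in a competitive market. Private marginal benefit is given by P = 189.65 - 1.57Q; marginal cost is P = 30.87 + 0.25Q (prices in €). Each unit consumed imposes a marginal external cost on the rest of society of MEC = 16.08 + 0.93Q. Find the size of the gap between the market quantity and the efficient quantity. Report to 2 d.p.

35.35 units

Market equilibrium (private): 30.87 + 0.25Q = 189.65 - 1.57Q → Q_m = 87.2418.
Social marginal benefit = demand − MEC = 173.57 - 2.50Q.
Set SMB = MC: 173.57 - 2.50Q = 30.87 + 0.25Q → Q* = 51.8909.
Gap = |87.2418 − 51.8909| = 35.3509.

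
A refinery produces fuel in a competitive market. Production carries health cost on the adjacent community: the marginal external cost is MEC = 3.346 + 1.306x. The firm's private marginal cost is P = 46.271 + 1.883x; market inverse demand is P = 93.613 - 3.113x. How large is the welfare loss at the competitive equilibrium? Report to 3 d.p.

DWL = 19.610

Market equilibrium (private): 46.271 + 1.883x = 93.613 - 3.113x → x_m = 9.4760.
Social marginal cost = private MC + MEC = 49.617 + 3.189x.
Set SMC = demand: 49.617 + 3.189x = 93.613 - 3.113x → x* = 6.9813.
The loss is the area between SMC and demand from x* to x_m; with linear curves that's a triangle of height MEC(x_m).
DWL = ½ × 2.4947 × 15.7216 = 19.6103.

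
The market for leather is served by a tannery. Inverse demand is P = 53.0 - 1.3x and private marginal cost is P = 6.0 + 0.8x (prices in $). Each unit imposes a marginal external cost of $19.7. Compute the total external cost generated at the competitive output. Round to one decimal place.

Market equilibrium (private): 6.0 + 0.8x = 53.0 - 1.3x → x_m = 22.3810.
Total external cost = MEC × x_m = 19.7 × 22.3810 = 440.9057.

$440.9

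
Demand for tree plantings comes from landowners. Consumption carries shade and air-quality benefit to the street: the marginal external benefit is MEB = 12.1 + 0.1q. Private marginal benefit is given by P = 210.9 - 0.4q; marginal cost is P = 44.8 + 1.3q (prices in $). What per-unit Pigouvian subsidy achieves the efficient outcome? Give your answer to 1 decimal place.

Social marginal benefit = demand + MEB = 223.0 - 0.3q.
Set SMB = MC: 223.0 - 0.3q = 44.8 + 1.3q → q* = 111.3750.
The Pigouvian subsidy equals MEB at q*: 12.1 + 0.1×111.3750 = 23.2375.

subsidy = $23.2 per unit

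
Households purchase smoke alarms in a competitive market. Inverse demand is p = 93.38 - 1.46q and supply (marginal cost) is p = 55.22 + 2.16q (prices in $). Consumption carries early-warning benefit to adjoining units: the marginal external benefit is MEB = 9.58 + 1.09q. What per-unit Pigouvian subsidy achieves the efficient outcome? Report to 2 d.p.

subsidy = $30.15 per unit

Social marginal benefit = demand + MEB = 102.96 - 0.37q.
Set SMB = MC: 102.96 - 0.37q = 55.22 + 2.16q → q* = 18.8696.
The Pigouvian subsidy equals MEB at q*: 9.58 + 1.09×18.8696 = 30.1479.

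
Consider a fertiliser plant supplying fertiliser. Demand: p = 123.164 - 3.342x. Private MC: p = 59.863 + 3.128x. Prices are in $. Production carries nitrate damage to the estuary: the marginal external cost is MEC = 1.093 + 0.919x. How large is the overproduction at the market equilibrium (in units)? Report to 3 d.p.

1.365 units

Market equilibrium (private): 59.863 + 3.128x = 123.164 - 3.342x → x_m = 9.7838.
Social marginal cost = private MC + MEC = 60.956 + 4.047x.
Set SMC = demand: 60.956 + 4.047x = 123.164 - 3.342x → x* = 8.4190.
Gap = |9.7838 − 8.4190| = 1.3648.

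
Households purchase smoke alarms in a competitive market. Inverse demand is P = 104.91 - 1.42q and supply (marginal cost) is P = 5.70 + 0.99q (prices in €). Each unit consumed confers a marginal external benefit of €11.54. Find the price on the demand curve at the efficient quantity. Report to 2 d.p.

P = €39.65

Social marginal benefit = demand + MEB = 116.45 - 1.42q.
Set SMB = MC: 116.45 - 1.42q = 5.70 + 0.99q → q* = 45.9544.
Consumer price on the demand curve at q*: 104.91 − 1.42×45.9544 = 39.6548.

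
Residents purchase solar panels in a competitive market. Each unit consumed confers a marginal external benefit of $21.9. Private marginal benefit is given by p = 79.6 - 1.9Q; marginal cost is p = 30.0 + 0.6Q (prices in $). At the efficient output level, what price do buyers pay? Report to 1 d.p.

P = $25.3

Social marginal benefit = demand + MEB = 101.5 - 1.9Q.
Set SMB = MC: 101.5 - 1.9Q = 30.0 + 0.6Q → Q* = 28.6000.
Consumer price on the demand curve at Q*: 79.6 − 1.9×28.6000 = 25.2600.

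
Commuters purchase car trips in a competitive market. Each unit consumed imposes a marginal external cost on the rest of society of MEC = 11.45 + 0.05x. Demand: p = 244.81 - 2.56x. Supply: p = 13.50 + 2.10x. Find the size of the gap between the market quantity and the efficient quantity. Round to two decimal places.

Market equilibrium (private): 13.50 + 2.10x = 244.81 - 2.56x → x_m = 49.6373.
Social marginal benefit = demand − MEC = 233.36 - 2.61x.
Set SMB = MC: 233.36 - 2.61x = 13.50 + 2.10x → x* = 46.6794.
Gap = |49.6373 − 46.6794| = 2.9579.

2.96 units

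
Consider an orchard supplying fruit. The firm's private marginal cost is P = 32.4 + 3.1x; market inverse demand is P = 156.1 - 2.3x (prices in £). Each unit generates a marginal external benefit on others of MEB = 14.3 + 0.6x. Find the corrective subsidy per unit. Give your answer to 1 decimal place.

subsidy = £31.6 per unit

Social marginal cost = private MC − MEB = 18.1 + 2.5x.
Set SMC = demand: 18.1 + 2.5x = 156.1 - 2.3x → x* = 28.7500.
The Pigouvian subsidy equals MEB at x*: 14.3 + 0.6×28.7500 = 31.5500.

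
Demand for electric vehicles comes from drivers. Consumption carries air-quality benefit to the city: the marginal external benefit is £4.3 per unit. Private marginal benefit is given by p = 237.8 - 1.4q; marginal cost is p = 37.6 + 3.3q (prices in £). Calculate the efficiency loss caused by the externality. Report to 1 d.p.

DWL = £2.0

Market equilibrium (private): 37.6 + 3.3q = 237.8 - 1.4q → q_m = 42.5957.
Social marginal benefit = demand + MEB = 242.1 - 1.4q.
Set SMB = MC: 242.1 - 1.4q = 37.6 + 3.3q → q* = 43.5106.
Height of the DWL triangle at q_m is SMB(q_m) − MC(q_m) = MEB(q_m) = 4.3000.
DWL = ½ × 0.9149 × 4.3000 = 1.9670.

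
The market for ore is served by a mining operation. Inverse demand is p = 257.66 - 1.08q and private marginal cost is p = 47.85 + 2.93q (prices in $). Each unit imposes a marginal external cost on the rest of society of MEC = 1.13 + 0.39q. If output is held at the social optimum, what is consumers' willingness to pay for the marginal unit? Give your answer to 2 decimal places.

P = $206.44

Social marginal cost = private MC + MEC = 48.98 + 3.32q.
Set SMC = demand: 48.98 + 3.32q = 257.66 - 1.08q → q* = 47.4273.
Consumer price on the demand curve at q*: 257.66 − 1.08×47.4273 = 206.4385.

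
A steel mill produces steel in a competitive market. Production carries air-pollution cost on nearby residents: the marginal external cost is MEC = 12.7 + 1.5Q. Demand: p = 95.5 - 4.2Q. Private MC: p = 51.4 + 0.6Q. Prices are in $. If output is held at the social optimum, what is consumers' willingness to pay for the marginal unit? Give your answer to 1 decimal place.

P = $74.6

Social marginal cost = private MC + MEC = 64.1 + 2.1Q.
Set SMC = demand: 64.1 + 2.1Q = 95.5 - 4.2Q → Q* = 4.9841.
Consumer price on the demand curve at Q*: 95.5 − 4.2×4.9841 = 74.5668.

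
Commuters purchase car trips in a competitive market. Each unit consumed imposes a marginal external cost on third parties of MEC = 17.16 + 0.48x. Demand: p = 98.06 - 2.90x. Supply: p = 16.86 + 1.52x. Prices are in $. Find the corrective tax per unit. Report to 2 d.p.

tax = $23.43 per unit

Social marginal benefit = demand − MEC = 80.90 - 3.38x.
Set SMB = MC: 80.90 - 3.38x = 16.86 + 1.52x → x* = 13.0694.
The Pigouvian tax equals MEC at x*: 17.16 + 0.48×13.0694 = 23.4333.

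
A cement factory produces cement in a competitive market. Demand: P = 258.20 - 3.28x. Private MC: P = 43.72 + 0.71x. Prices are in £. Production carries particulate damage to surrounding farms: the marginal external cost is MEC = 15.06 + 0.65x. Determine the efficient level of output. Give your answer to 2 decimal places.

x* = 42.98

Social marginal cost = private MC + MEC = 58.78 + 1.36x.
Set SMC = demand: 58.78 + 1.36x = 258.20 - 3.28x → x* = 42.9784.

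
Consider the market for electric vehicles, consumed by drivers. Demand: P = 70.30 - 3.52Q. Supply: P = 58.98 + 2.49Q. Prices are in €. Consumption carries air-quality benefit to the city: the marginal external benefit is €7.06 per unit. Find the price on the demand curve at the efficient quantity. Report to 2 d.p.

P = €59.54

Social marginal benefit = demand + MEB = 77.36 - 3.52Q.
Set SMB = MC: 77.36 - 3.52Q = 58.98 + 2.49Q → Q* = 3.0582.
Consumer price on the demand curve at Q*: 70.30 − 3.52×3.0582 = 59.5351.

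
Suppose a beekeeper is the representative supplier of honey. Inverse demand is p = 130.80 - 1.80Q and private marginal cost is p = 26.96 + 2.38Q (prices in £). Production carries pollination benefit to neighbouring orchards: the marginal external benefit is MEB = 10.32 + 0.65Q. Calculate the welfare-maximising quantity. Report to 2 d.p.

Q* = 32.34

Social marginal cost = private MC − MEB = 16.64 + 1.73Q.
Set SMC = demand: 16.64 + 1.73Q = 130.80 - 1.80Q → Q* = 32.3399.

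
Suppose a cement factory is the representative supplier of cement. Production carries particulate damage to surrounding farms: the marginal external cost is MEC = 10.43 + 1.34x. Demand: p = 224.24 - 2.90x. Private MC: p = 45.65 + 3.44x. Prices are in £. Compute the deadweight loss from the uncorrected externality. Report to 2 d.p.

DWL = £151.10

Market equilibrium (private): 45.65 + 3.44x = 224.24 - 2.90x → x_m = 28.1688.
Social marginal cost = private MC + MEC = 56.08 + 4.78x.
Set SMC = demand: 56.08 + 4.78x = 224.24 - 2.90x → x* = 21.8958.
Between x* and x_m the wedge SMC − demand runs linearly from 0 to MEC(x_m), so the loss is a triangle.
DWL = ½ × 6.2730 × 48.1762 = 151.1047.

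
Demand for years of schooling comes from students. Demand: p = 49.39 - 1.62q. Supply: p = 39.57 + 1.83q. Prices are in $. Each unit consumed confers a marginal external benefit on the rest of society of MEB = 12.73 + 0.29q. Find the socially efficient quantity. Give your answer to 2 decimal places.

Social marginal benefit = demand + MEB = 62.12 - 1.33q.
Set SMB = MC: 62.12 - 1.33q = 39.57 + 1.83q → q* = 7.1361.

q* = 7.14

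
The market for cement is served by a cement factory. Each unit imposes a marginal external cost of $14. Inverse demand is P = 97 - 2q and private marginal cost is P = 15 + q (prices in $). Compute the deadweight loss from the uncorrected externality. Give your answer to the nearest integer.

Market equilibrium (private): 15 + q = 97 - 2q → q_m = 27.3333.
Social marginal cost = private MC + MEC = 29 + q.
Set SMC = demand: 29 + q = 97 - 2q → q* = 22.6667.
Height of the DWL triangle at q_m is SMC(q_m) − demand(q_m) = MEC(q_m) = 14.0000.
DWL = ½ × 4.6666 × 14.0000 = 32.6662.

DWL = $33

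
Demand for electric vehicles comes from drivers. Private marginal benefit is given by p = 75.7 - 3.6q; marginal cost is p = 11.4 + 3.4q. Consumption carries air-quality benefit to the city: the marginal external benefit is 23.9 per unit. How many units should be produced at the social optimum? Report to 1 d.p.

Social marginal benefit = demand + MEB = 99.6 - 3.6q.
Set SMB = MC: 99.6 - 3.6q = 11.4 + 3.4q → q* = 12.6000.

q* = 12.6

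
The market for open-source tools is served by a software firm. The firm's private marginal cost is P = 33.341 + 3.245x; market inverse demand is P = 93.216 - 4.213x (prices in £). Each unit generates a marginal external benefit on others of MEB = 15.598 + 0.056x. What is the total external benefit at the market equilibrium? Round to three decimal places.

£127.030

Market equilibrium (private): 33.341 + 3.245x = 93.216 - 4.213x → x_m = 8.0283.
Total external benefit = ∫₀^{x_m} (15.598 + 0.056x) dx = 15.598×8.0283 + ½×0.056×8.0283² = 127.0301.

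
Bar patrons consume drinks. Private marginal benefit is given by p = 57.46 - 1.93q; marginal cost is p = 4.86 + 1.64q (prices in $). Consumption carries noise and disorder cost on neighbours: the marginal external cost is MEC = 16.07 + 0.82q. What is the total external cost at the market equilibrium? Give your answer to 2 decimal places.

$325.78

Market equilibrium (private): 4.86 + 1.64q = 57.46 - 1.93q → q_m = 14.7339.
Total external cost = ∫₀^{q_m} (16.07 + 0.82q) dq = 16.07×14.7339 + ½×0.82×14.7339² = 325.7798.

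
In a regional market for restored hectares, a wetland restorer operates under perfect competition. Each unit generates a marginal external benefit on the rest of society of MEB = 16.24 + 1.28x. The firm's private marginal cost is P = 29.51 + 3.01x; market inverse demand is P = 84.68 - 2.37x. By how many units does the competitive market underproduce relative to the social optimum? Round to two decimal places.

7.16 units

Market equilibrium (private): 29.51 + 3.01x = 84.68 - 2.37x → x_m = 10.2546.
Social marginal cost = private MC − MEB = 13.27 + 1.73x.
Set SMC = demand: 13.27 + 1.73x = 84.68 - 2.37x → x* = 17.4171.
Gap = |10.2546 − 17.4171| = 7.1625.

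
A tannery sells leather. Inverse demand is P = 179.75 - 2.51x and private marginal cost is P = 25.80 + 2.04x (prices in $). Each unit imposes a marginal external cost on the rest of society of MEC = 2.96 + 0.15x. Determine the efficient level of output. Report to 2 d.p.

Social marginal cost = private MC + MEC = 28.76 + 2.19x.
Set SMC = demand: 28.76 + 2.19x = 179.75 - 2.51x → x* = 32.1255.

x* = 32.13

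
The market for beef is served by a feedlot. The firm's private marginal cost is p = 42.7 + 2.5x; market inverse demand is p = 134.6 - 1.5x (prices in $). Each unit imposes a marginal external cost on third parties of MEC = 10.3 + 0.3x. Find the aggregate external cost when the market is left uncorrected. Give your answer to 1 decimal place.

$315.8

Market equilibrium (private): 42.7 + 2.5x = 134.6 - 1.5x → x_m = 22.9750.
Total external cost = ∫₀^{x_m} (10.3 + 0.3x) dx = 10.3×22.9750 + ½×0.3×22.9750² = 315.8201.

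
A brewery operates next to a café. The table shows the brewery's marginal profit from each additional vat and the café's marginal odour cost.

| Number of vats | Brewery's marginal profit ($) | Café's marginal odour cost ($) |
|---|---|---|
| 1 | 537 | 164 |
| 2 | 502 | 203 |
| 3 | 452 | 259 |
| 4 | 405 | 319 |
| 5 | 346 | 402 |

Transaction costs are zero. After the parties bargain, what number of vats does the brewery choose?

4

Bargaining reaches the level where marginal profit last exceeds marginal odour cost.
That holds through level 4 (405 ≥ 319) but not at 5 (346 < 402).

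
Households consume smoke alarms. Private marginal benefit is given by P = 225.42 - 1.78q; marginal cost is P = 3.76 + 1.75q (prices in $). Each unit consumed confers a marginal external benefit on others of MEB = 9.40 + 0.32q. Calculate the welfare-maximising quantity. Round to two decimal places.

q* = 71.98

Social marginal benefit = demand + MEB = 234.82 - 1.46q.
Set SMB = MC: 234.82 - 1.46q = 3.76 + 1.75q → q* = 71.9813.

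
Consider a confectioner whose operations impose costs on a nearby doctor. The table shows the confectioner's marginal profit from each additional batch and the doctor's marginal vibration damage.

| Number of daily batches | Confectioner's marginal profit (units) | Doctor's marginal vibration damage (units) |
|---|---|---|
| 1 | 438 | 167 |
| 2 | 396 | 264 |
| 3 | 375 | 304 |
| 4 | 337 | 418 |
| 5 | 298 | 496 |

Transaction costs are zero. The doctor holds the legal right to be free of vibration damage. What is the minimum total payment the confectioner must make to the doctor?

735

Efficient level: marginal profit ≥ marginal vibration damage through level 3, so k* = 3.
With the doctor holding the right, the confectioner must at least compensate total damage at k*: 167 + 264 + 304 = 735.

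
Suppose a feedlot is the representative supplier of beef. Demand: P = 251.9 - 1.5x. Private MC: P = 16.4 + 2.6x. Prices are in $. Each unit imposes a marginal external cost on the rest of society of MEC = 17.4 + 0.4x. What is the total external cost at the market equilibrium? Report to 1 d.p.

Market equilibrium (private): 16.4 + 2.6x = 251.9 - 1.5x → x_m = 57.4390.
Total external cost = ∫₀^{x_m} (17.4 + 0.4x) dx = 17.4×57.4390 + ½×0.4×57.4390² = 1659.2863.

$1659.3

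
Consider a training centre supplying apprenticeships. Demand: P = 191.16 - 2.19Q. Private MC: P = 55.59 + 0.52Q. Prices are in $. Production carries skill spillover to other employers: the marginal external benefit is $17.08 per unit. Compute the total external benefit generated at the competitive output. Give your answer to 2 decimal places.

Market equilibrium (private): 55.59 + 0.52Q = 191.16 - 2.19Q → Q_m = 50.0258.
Total external benefit = MEB × Q_m = 17.08 × 50.0258 = 854.4407.

$854.44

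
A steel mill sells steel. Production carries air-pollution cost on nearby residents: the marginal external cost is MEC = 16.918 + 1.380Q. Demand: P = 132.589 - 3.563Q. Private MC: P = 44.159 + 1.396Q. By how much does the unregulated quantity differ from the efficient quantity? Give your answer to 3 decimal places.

Market equilibrium (private): 44.159 + 1.396Q = 132.589 - 3.563Q → Q_m = 17.8322.
Social marginal cost = private MC + MEC = 61.077 + 2.776Q.
Set SMC = demand: 61.077 + 2.776Q = 132.589 - 3.563Q → Q* = 11.2813.
Gap = |17.8322 − 11.2813| = 6.5509.

6.551 units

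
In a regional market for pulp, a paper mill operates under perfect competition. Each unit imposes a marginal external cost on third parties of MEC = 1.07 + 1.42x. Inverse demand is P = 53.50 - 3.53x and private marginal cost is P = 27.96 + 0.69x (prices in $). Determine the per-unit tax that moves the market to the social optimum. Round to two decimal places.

Social marginal cost = private MC + MEC = 29.03 + 2.11x.
Set SMC = demand: 29.03 + 2.11x = 53.50 - 3.53x → x* = 4.3387.
The Pigouvian tax equals MEC at x*: 1.07 + 1.42×4.3387 = 7.2310.

tax = $7.23 per unit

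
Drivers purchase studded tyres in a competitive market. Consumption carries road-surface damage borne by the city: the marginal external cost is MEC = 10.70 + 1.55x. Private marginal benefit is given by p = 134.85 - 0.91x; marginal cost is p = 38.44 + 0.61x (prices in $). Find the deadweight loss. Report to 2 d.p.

Market equilibrium (private): 38.44 + 0.61x = 134.85 - 0.91x → x_m = 63.4276.
Social marginal benefit = demand − MEC = 124.15 - 2.46x.
Set SMB = MC: 124.15 - 2.46x = 38.44 + 0.61x → x* = 27.9186.
Between x* and x_m the wedge MC − SMB runs linearly from 0 to MEC(x_m), so the loss is a triangle.
DWL = ½ × 35.5090 × 109.0128 = 1935.4678.

DWL = $1935.47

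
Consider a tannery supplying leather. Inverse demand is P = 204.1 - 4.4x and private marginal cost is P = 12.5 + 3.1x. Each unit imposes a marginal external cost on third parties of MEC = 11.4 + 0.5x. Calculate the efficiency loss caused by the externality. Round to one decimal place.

DWL = 36.5

Market equilibrium (private): 12.5 + 3.1x = 204.1 - 4.4x → x_m = 25.5467.
Social marginal cost = private MC + MEC = 23.9 + 3.6x.
Set SMC = demand: 23.9 + 3.6x = 204.1 - 4.4x → x* = 22.5250.
The loss is the area between SMC and demand from x* to x_m; with linear curves that's a triangle of height MEC(x_m).
DWL = ½ × 3.0217 × 24.1733 = 36.5222.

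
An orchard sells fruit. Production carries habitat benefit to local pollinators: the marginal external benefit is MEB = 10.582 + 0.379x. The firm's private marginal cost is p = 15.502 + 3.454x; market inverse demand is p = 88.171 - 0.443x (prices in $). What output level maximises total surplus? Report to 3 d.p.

x* = 23.664

Social marginal cost = private MC − MEB = 4.920 + 3.075x.
Set SMC = demand: 4.920 + 3.075x = 88.171 - 0.443x → x* = 23.6643.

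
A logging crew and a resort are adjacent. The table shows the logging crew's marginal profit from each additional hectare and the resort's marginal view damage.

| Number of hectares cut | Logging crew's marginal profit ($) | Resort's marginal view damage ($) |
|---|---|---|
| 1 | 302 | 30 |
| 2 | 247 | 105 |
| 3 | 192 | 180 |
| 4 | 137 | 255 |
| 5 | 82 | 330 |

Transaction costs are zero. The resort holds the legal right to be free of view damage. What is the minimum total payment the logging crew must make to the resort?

Efficient level: marginal profit ≥ marginal view damage through level 3, so k* = 3.
With the resort holding the right, the logging crew must at least compensate total damage at k*: 30 + 105 + 180 = 315.

$315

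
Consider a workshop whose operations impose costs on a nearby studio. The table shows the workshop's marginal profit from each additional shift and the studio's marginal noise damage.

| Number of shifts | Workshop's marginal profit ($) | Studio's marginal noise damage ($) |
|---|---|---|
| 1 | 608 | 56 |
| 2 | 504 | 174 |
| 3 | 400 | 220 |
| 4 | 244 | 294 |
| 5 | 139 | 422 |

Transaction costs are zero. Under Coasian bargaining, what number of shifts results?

Bargaining reaches the level where marginal profit last exceeds marginal noise damage.
That holds through level 3 (400 ≥ 220) but not at 4 (244 < 294).

3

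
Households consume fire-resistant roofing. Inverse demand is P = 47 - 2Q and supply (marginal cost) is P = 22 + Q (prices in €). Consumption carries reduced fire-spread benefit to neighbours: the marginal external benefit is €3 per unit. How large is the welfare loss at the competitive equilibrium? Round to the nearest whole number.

DWL = €2

Market equilibrium (private): 22 + Q = 47 - 2Q → Q_m = 8.3333.
Social marginal benefit = demand + MEB = 50 - 2Q.
Set SMB = MC: 50 - 2Q = 22 + Q → Q* = 9.3333.
Height of the DWL triangle at Q_m is SMB(Q_m) − MC(Q_m) = MEB(Q_m) = 3.0000.
DWL = ½ × 1.0000 × 3.0000 = 1.5000.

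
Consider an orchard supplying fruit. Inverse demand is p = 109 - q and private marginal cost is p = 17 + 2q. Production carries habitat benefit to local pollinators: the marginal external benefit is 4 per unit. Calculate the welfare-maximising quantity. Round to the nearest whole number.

Social marginal cost = private MC − MEB = 13 + 2q.
Set SMC = demand: 13 + 2q = 109 - q → q* = 32.0000.

q* = 32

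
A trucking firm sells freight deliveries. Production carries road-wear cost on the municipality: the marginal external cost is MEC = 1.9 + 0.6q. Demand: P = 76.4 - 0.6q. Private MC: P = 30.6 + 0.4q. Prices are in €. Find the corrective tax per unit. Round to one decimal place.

Social marginal cost = private MC + MEC = 32.5 + q.
Set SMC = demand: 32.5 + q = 76.4 - 0.6q → q* = 27.4375.
The Pigouvian tax equals MEC at q*: 1.9 + 0.6×27.4375 = 18.3625.

tax = €18.4 per unit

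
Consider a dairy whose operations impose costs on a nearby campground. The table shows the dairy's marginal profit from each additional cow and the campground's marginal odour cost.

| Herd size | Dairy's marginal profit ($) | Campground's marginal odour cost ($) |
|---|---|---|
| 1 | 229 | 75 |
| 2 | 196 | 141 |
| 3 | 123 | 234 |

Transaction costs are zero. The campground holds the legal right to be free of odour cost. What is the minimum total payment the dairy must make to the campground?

Efficient level: marginal profit ≥ marginal odour cost through level 2, so k* = 2.
With the campground holding the right, the dairy must at least compensate total damage at k*: 75 + 141 = 216.

$216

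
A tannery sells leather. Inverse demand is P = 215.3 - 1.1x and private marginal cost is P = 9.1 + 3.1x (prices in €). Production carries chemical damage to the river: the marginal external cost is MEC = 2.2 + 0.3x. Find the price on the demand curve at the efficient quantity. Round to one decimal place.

P = €165.4

Social marginal cost = private MC + MEC = 11.3 + 3.4x.
Set SMC = demand: 11.3 + 3.4x = 215.3 - 1.1x → x* = 45.3333.
Consumer price on the demand curve at x*: 215.3 − 1.1×45.3333 = 165.4334.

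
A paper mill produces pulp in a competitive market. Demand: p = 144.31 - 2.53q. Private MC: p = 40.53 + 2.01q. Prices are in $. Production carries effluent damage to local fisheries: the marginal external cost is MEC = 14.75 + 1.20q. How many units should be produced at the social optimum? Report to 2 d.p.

Social marginal cost = private MC + MEC = 55.28 + 3.21q.
Set SMC = demand: 55.28 + 3.21q = 144.31 - 2.53q → q* = 15.5105.

q* = 15.51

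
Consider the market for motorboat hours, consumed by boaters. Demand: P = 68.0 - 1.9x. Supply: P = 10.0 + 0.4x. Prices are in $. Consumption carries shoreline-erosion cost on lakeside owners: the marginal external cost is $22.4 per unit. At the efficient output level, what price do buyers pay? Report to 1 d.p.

Social marginal benefit = demand − MEC = 45.6 - 1.9x.
Set SMB = MC: 45.6 - 1.9x = 10.0 + 0.4x → x* = 15.4783.
Consumer price on the demand curve at x*: 68.0 − 1.9×15.4783 = 38.5912.

P = $38.6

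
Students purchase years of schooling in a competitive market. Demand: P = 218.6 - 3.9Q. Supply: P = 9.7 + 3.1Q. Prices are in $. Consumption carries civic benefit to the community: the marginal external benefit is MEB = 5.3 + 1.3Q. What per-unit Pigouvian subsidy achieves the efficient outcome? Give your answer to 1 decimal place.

subsidy = $54.2 per unit

Social marginal benefit = demand + MEB = 223.9 - 2.6Q.
Set SMB = MC: 223.9 - 2.6Q = 9.7 + 3.1Q → Q* = 37.5789.
The Pigouvian subsidy equals MEB at Q*: 5.3 + 1.3×37.5789 = 54.1526.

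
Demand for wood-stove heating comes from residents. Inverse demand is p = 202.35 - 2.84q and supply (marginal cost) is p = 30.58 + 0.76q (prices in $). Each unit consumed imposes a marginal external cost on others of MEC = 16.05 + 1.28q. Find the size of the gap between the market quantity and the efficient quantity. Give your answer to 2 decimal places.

15.80 units

Market equilibrium (private): 30.58 + 0.76q = 202.35 - 2.84q → q_m = 47.7139.
Social marginal benefit = demand − MEC = 186.30 - 4.12q.
Set SMB = MC: 186.30 - 4.12q = 30.58 + 0.76q → q* = 31.9098.
Gap = |47.7139 − 31.9098| = 15.8041.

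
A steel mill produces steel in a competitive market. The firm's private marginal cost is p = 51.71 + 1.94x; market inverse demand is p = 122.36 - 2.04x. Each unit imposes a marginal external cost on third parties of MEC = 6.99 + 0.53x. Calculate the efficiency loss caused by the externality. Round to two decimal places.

DWL = 29.81

Market equilibrium (private): 51.71 + 1.94x = 122.36 - 2.04x → x_m = 17.7513.
Social marginal cost = private MC + MEC = 58.70 + 2.47x.
Set SMC = demand: 58.70 + 2.47x = 122.36 - 2.04x → x* = 14.1153.
The welfare-loss triangle has base |x_m − x*| and height MEC(x_m) (the vertical gap between SMC and demand is zero at x* and MEC at x_m).
DWL = ½ × 3.6360 × 16.3982 = 29.8119.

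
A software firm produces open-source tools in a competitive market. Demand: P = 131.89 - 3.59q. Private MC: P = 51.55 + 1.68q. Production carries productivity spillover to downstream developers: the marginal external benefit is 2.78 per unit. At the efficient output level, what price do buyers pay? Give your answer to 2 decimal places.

P = 75.27

Social marginal cost = private MC − MEB = 48.77 + 1.68q.
Set SMC = demand: 48.77 + 1.68q = 131.89 - 3.59q → q* = 15.7723.
Consumer price on the demand curve at q*: 131.89 − 3.59×15.7723 = 75.2674.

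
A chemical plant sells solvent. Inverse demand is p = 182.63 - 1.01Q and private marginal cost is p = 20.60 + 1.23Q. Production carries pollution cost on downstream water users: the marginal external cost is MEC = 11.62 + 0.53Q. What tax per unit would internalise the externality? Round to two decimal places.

tax = 40.40 per unit

Social marginal cost = private MC + MEC = 32.22 + 1.76Q.
Set SMC = demand: 32.22 + 1.76Q = 182.63 - 1.01Q → Q* = 54.2996.
The Pigouvian tax equals MEC at Q*: 11.62 + 0.53×54.2996 = 40.3988.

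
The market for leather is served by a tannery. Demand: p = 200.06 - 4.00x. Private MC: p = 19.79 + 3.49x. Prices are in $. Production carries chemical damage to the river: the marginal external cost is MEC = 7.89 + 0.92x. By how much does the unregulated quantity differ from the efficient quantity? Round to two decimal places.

Market equilibrium (private): 19.79 + 3.49x = 200.06 - 4.00x → x_m = 24.0681.
Social marginal cost = private MC + MEC = 27.68 + 4.41x.
Set SMC = demand: 27.68 + 4.41x = 200.06 - 4.00x → x* = 20.4970.
Gap = |24.0681 − 20.4970| = 3.5711.

3.57 units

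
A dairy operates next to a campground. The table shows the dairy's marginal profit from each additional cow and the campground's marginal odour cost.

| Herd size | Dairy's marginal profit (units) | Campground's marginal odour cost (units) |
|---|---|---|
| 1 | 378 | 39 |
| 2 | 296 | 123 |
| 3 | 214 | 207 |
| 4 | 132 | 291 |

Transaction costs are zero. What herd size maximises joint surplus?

3

Bargaining reaches the level where marginal profit last exceeds marginal odour cost.
That holds through level 3 (214 ≥ 207) but not at 4 (132 < 291).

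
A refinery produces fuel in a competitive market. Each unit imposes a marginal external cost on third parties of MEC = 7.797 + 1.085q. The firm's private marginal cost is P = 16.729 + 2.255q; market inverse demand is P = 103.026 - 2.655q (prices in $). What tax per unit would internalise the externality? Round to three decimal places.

Social marginal cost = private MC + MEC = 24.526 + 3.340q.
Set SMC = demand: 24.526 + 3.340q = 103.026 - 2.655q → q* = 13.0942.
The Pigouvian tax equals MEC at q*: 7.797 + 1.085×13.0942 = 22.0042.

tax = $22.004 per unit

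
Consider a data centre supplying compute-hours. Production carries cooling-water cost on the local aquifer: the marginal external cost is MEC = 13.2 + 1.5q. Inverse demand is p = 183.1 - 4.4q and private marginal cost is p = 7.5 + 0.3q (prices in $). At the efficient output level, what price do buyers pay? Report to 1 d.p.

P = $67.8

Social marginal cost = private MC + MEC = 20.7 + 1.8q.
Set SMC = demand: 20.7 + 1.8q = 183.1 - 4.4q → q* = 26.1935.
Consumer price on the demand curve at q*: 183.1 − 4.4×26.1935 = 67.8486.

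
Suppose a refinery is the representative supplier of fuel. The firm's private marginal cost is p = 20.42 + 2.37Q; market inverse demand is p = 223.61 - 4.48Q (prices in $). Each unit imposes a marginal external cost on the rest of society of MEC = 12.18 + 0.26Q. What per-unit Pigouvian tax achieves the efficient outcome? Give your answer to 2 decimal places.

tax = $19.16 per unit

Social marginal cost = private MC + MEC = 32.60 + 2.63Q.
Set SMC = demand: 32.60 + 2.63Q = 223.61 - 4.48Q → Q* = 26.8650.
The Pigouvian tax equals MEC at Q*: 12.18 + 0.26×26.8650 = 19.1649.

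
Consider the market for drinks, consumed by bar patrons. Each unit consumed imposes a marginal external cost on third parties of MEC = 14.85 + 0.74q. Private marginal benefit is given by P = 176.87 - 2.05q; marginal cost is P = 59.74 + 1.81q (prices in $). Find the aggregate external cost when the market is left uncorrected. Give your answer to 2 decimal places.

$791.31

Market equilibrium (private): 59.74 + 1.81q = 176.87 - 2.05q → q_m = 30.3446.
Total external cost = ∫₀^{q_m} (14.85 + 0.74q) dq = 14.85×30.3446 + ½×0.74×30.3446² = 791.3114.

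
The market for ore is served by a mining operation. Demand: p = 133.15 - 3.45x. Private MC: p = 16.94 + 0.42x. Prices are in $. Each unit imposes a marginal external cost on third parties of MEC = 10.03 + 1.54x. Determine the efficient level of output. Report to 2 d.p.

Social marginal cost = private MC + MEC = 26.97 + 1.96x.
Set SMC = demand: 26.97 + 1.96x = 133.15 - 3.45x → x* = 19.6266.

x* = 19.63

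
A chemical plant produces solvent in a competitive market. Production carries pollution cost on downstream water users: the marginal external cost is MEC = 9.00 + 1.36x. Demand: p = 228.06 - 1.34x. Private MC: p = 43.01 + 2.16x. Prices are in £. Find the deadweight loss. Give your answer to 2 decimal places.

Market equilibrium (private): 43.01 + 2.16x = 228.06 - 1.34x → x_m = 52.8714.
Social marginal cost = private MC + MEC = 52.01 + 3.52x.
Set SMC = demand: 52.01 + 3.52x = 228.06 - 1.34x → x* = 36.2243.
The welfare-loss triangle has base |x_m − x*| and height MEC(x_m) (the vertical gap between SMC and demand is zero at x* and MEC at x_m).
DWL = ½ × 16.6471 × 80.9051 = 673.4176.

DWL = £673.42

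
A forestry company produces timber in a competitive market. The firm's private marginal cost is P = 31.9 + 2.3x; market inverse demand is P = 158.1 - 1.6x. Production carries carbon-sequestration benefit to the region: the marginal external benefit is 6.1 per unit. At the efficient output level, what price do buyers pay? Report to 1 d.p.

Social marginal cost = private MC − MEB = 25.8 + 2.3x.
Set SMC = demand: 25.8 + 2.3x = 158.1 - 1.6x → x* = 33.9231.
Consumer price on the demand curve at x*: 158.1 − 1.6×33.9231 = 103.8230.

P = 103.8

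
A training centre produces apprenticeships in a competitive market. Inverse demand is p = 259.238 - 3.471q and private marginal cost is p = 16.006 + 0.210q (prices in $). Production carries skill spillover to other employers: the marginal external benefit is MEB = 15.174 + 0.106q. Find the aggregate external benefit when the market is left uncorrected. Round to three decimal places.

$1234.075

Market equilibrium (private): 16.006 + 0.210q = 259.238 - 3.471q → q_m = 66.0777.
Total external benefit = ∫₀^{q_m} (15.174 + 0.106q) dq = 15.174×66.0777 + ½×0.106×66.0777² = 1234.0749.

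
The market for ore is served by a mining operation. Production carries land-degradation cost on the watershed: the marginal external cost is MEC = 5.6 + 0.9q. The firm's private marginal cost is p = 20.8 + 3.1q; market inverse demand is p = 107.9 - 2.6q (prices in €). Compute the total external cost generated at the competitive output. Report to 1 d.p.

Market equilibrium (private): 20.8 + 3.1q = 107.9 - 2.6q → q_m = 15.2807.
Total external cost = ∫₀^{q_m} (5.6 + 0.9q) dq = 5.6×15.2807 + ½×0.9×15.2807² = 190.6468.

€190.6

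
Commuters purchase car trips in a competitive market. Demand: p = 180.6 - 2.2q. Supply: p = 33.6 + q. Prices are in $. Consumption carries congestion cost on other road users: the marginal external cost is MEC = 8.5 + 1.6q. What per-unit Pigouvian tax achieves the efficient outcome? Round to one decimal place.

Social marginal benefit = demand − MEC = 172.1 - 3.8q.
Set SMB = MC: 172.1 - 3.8q = 33.6 + q → q* = 28.8542.
The Pigouvian tax equals MEC at q*: 8.5 + 1.6×28.8542 = 54.6667.

tax = $54.7 per unit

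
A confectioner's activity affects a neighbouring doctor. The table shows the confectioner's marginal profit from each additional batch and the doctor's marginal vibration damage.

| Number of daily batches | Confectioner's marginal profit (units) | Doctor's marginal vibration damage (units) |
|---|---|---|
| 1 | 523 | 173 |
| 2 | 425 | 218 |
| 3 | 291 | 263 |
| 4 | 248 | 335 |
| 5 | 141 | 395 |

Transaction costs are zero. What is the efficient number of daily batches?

Bargaining reaches the level where marginal profit last exceeds marginal vibration damage.
That holds through level 3 (291 ≥ 263) but not at 4 (248 < 335).

3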